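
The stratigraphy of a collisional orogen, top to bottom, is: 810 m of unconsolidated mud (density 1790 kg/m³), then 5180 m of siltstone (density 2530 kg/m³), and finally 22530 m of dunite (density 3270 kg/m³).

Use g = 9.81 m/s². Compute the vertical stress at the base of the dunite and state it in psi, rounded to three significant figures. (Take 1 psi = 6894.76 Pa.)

126000 psi

unconsolidated mud: 1790 kg/m³ × 9.81 m/s² × 810 m = 1.422×10^7 Pa = 2063 psi
siltstone: 2530 kg/m³ × 9.81 m/s² × 5180 m = 1.286×10^8 Pa = 18647 psi
dunite: 3270 kg/m³ × 9.81 m/s² × 22530 m = 7.227×10^8 Pa = 1.048×10^5 psi
Total = 2063 + 18647 + 1.048×10^5 = 1.2553×10^5 psi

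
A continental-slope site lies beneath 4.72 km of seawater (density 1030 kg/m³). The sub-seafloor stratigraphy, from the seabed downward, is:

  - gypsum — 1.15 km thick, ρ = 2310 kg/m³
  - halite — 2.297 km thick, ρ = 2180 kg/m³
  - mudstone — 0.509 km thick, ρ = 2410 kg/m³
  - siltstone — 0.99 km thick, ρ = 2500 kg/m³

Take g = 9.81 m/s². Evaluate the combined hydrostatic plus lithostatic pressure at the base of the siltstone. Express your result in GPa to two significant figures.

seawater: 1030 kg/m³ × 9.81 m/s² × 4720 m = 4.769×10^7 Pa = 0.04769 GPa
gypsum: 2310 kg/m³ × 9.81 m/s² × 1150 m = 2.606×10^7 Pa = 0.02606 GPa
halite: 2180 kg/m³ × 9.81 m/s² × 2297 m = 4.912×10^7 Pa = 0.04912 GPa
mudstone: 2410 kg/m³ × 9.81 m/s² × 509 m = 1.203×10^7 Pa = 0.01203 GPa
siltstone: 2500 kg/m³ × 9.81 m/s² × 990 m = 2.428×10^7 Pa = 0.02428 GPa
Total = 0.04769 + 0.02606 + 0.04912 + 0.01203 + 0.02428 = 0.15919 GPa

0.16 GPa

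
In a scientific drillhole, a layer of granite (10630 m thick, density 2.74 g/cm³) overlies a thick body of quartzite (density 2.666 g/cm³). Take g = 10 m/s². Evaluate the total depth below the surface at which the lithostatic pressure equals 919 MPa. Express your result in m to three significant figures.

Pressure at base of upper layers: 2740×10×10630 = 2.913×10^8 Pa = 291.3 MPa
Remaining pressure to be supplied by quartzite: 9.190×10^8 − 2.913×10^8 = 6.277×10^8 Pa
Additional depth in quartzite = 6.277×10^8 Pa / (2666 kg/m³ × 10 m/s²) = 23546 m
Total depth = 10630 m + 23546 m = 34176 m

34200 m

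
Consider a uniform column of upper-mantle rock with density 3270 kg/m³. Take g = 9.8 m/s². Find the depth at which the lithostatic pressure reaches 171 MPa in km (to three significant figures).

h = P/(ρg) = 171 MPa / (3270 kg/m³ × 9.8 m/s²) = 1.710×10^8 Pa / 32046 Pa/m = 5336.1 m
= 5.3361 km

5.34 km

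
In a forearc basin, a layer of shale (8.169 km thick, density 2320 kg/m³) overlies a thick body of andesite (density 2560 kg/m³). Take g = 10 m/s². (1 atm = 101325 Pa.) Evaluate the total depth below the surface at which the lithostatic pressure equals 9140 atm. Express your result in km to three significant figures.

36.9 km

Pressure at base of upper layers: 2320×10×8169 = 1.895×10^8 Pa = 1870 atm
Remaining pressure to be supplied by andesite: 9.261×10^8 − 1.895×10^8 = 7.366×10^8 Pa
Additional depth in andesite = 7.366×10^8 Pa / (2560 kg/m³ × 10 m/s²) = 28773 m
Total depth = 8169 m + 28773 m = 36942 m
= 36.942 km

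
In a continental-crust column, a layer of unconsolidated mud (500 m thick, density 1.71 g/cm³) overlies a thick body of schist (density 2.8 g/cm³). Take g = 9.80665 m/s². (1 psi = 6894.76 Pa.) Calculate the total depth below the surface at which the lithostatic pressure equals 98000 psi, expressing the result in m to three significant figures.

Pressure at base of upper layers: 1710×9.80665×500 = 8.385×10^6 Pa = 1216 psi
Remaining pressure to be supplied by schist: 6.757×10^8 − 8.385×10^6 = 6.673×10^8 Pa
Additional depth in schist = 6.673×10^8 Pa / (2800 kg/m³ × 9.80665 m/s²) = 24302 m
Total depth = 500 m + 24302 m = 24802 m

24800 m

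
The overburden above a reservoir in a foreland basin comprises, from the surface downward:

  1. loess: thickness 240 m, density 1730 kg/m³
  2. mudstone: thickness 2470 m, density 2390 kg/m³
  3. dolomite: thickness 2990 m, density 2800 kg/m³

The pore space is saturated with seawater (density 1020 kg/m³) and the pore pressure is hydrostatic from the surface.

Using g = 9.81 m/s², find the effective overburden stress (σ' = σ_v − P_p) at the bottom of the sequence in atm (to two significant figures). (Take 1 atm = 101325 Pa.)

860 atm

Overburden (lithostatic) stress σ_v:
loess: 1730 kg/m³ × 9.81 m/s² × 240 m = 4.073×10^6 Pa = 4.073 MPa
mudstone: 2390 kg/m³ × 9.81 m/s² × 2470 m = 5.791×10^7 Pa = 57.91 MPa
dolomite: 2800 kg/m³ × 9.81 m/s² × 2990 m = 8.213×10^7 Pa = 82.13 MPa
Total = 4.073 + 57.91 + 82.13 = 144.11 MPa
Pore pressure P_p = 1020 kg/m³ × 9.81 m/s² × 5700 m = 5.704×10^7 Pa = 57.04 MPa
Effective stress σ' = σ_v − P_p = 144.1 − 57.04 = 87.078 MPa = 859.40 atm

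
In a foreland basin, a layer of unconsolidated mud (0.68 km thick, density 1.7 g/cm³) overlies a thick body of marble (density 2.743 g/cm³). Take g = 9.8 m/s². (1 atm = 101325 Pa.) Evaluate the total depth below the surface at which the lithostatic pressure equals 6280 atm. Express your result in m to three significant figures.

23900 m

Pressure at base of upper layers: 1700×9.8×680 = 1.133×10^7 Pa = 111.8 atm
Remaining pressure to be supplied by marble: 6.363×10^8 − 1.133×10^7 = 6.250×10^8 Pa
Additional depth in marble = 6.250×10^8 Pa / (2743 kg/m³ × 9.8 m/s²) = 23250 m
Total depth = 680 m + 23250 m = 23930 m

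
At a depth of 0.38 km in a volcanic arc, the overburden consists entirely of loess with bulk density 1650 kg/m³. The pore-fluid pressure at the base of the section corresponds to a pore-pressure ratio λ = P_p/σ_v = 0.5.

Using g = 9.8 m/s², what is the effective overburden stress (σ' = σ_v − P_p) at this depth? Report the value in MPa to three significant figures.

3.07 MPa

Overburden (lithostatic) stress σ_v:
loess: 1650 kg/m³ × 9.8 m/s² × 380 m = 6.145×10^6 Pa = 6.145 MPa
Pore pressure P_p = λ·σ_v = 0.5 × 6.145 MPa = 3.072 MPa
Effective stress σ' = σ_v − P_p = 6.145 − 3.072 = 3.0723 MPa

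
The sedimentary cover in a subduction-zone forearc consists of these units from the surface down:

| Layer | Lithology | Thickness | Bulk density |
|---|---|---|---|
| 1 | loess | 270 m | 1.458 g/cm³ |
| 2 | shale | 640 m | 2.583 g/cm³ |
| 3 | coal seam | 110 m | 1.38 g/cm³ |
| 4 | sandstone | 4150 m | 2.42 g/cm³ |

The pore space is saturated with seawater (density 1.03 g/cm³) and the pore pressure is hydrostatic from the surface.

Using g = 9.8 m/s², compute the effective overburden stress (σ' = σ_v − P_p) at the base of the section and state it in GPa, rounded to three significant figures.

0.0678 GPa

Overburden (lithostatic) stress σ_v:
loess: 1458 kg/m³ × 9.8 m/s² × 270 m = 3.858×10^6 Pa = 3.858 MPa
shale: 2583 kg/m³ × 9.8 m/s² × 640 m = 1.620×10^7 Pa = 16.20 MPa
coal seam: 1380 kg/m³ × 9.8 m/s² × 110 m = 1.488×10^6 Pa = 1.488 MPa
sandstone: 2420 kg/m³ × 9.8 m/s² × 4150 m = 9.842×10^7 Pa = 98.42 MPa
Total = 3.858 + 16.20 + 1.488 + 98.42 = 119.97 MPa
Pore pressure P_p = 1030 kg/m³ × 9.8 m/s² × 5170 m = 5.219×10^7 Pa = 52.19 MPa
Effective stress σ' = σ_v − P_p = 120.0 − 52.19 = 67.782 MPa = 0.067782 GPa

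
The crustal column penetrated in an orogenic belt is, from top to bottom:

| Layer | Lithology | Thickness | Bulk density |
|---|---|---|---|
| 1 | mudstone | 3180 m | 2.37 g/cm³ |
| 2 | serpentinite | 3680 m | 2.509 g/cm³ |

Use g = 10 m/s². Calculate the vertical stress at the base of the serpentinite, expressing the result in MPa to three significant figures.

168 MPa

mudstone: 2370 kg/m³ × 10 m/s² × 3180 m = 7.537×10^7 Pa = 75.37 MPa
serpentinite: 2509 kg/m³ × 10 m/s² × 3680 m = 9.233×10^7 Pa = 92.33 MPa
Total = 75.37 + 92.33 = 167.70 MPa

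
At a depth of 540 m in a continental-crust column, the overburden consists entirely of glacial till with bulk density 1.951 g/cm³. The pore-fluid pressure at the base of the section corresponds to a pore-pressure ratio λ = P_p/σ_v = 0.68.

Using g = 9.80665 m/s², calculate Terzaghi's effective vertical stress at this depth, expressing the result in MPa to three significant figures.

Overburden (lithostatic) stress σ_v:
glacial till: 1951 kg/m³ × 9.80665 m/s² × 540 m = 1.033×10^7 Pa = 10.33 MPa
Pore pressure P_p = λ·σ_v = 0.68 × 10.33 MPa = 7.026 MPa
Effective stress σ' = σ_v − P_p = 10.33 − 7.026 = 3.3061 MPa

3.31 MPa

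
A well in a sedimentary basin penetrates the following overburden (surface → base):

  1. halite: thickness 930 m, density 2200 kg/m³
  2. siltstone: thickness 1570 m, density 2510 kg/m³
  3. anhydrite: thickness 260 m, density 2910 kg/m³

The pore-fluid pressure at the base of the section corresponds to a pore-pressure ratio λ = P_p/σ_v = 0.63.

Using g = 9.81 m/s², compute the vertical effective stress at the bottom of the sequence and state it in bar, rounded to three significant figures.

245 bar

Overburden (lithostatic) stress σ_v:
halite: 2200 kg/m³ × 9.81 m/s² × 930 m = 2.007×10^7 Pa = 20.07 MPa
siltstone: 2510 kg/m³ × 9.81 m/s² × 1570 m = 3.866×10^7 Pa = 38.66 MPa
anhydrite: 2910 kg/m³ × 9.81 m/s² × 260 m = 7.422×10^6 Pa = 7.422 MPa
Total = 20.07 + 38.66 + 7.422 = 66.152 MPa
Pore pressure P_p = λ·σ_v = 0.63 × 66.15 MPa = 41.68 MPa
Effective stress σ' = σ_v − P_p = 66.15 − 41.68 = 24.476 MPa = 244.76 bar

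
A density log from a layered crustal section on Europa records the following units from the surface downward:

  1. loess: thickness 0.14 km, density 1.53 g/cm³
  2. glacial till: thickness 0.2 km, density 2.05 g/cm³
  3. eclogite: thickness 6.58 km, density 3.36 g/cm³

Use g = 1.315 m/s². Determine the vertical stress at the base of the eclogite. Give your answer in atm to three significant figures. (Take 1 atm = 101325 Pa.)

loess: 1530 kg/m³ × 1.315 m/s² × 140 m = 2.817×10^5 Pa = 2.780 atm
glacial till: 2050 kg/m³ × 1.315 m/s² × 200 m = 5.391×10^5 Pa = 5.321 atm
eclogite: 3360 kg/m³ × 1.315 m/s² × 6580 m = 2.907×10^7 Pa = 286.9 atm
Total = 2.780 + 5.321 + 286.9 = 295.03 atm

295 atm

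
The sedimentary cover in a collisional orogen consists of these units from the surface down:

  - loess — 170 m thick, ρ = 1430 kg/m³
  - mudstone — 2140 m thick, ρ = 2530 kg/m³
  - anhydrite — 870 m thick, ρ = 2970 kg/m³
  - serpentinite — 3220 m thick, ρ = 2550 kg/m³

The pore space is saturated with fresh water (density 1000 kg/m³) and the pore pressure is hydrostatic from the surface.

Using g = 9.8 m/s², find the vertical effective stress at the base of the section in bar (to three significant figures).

985 bar

Overburden (lithostatic) stress σ_v:
loess: 1430 kg/m³ × 9.8 m/s² × 170 m = 2.382×10^6 Pa = 2.382 MPa
mudstone: 2530 kg/m³ × 9.8 m/s² × 2140 m = 5.306×10^7 Pa = 53.06 MPa
anhydrite: 2970 kg/m³ × 9.8 m/s² × 870 m = 2.532×10^7 Pa = 25.32 MPa
serpentinite: 2550 kg/m³ × 9.8 m/s² × 3220 m = 8.047×10^7 Pa = 80.47 MPa
Total = 2.382 + 53.06 + 25.32 + 80.47 = 161.23 MPa
Pore pressure P_p = 1000 kg/m³ × 9.8 m/s² × 6400 m = 6.272×10^7 Pa = 62.72 MPa
Effective stress σ' = σ_v − P_p = 161.2 − 62.72 = 98.512 MPa = 985.12 bar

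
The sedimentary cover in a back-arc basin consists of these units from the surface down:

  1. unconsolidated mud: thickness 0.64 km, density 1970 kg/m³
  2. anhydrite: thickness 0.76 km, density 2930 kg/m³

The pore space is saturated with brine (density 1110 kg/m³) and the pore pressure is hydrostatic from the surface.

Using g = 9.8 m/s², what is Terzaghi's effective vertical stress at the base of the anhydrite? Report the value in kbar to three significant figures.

0.189 kbar

Overburden (lithostatic) stress σ_v:
unconsolidated mud: 1970 kg/m³ × 9.8 m/s² × 640 m = 1.236×10^7 Pa = 12.36 MPa
anhydrite: 2930 kg/m³ × 9.8 m/s² × 760 m = 2.182×10^7 Pa = 21.82 MPa
Total = 12.36 + 21.82 = 34.178 MPa
Pore pressure P_p = 1110 kg/m³ × 9.8 m/s² × 1400 m = 1.523×10^7 Pa = 15.23 MPa
Effective stress σ' = σ_v − P_p = 34.18 − 15.23 = 18.949 MPa = 0.18949 kbar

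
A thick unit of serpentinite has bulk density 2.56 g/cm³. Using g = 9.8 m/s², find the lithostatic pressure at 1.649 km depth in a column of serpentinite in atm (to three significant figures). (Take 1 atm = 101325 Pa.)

408 atm

serpentinite: 2560 kg/m³ × 9.8 m/s² × 1649 m = 4.137×10^7 Pa = 408.3 atm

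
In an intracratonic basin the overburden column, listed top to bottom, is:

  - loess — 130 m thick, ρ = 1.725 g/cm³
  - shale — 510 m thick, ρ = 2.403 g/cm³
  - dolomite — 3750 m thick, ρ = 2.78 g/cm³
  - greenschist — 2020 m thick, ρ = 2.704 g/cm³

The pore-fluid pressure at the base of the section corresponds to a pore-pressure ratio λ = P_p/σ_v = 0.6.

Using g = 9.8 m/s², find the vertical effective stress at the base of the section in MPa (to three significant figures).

Overburden (lithostatic) stress σ_v:
loess: 1725 kg/m³ × 9.8 m/s² × 130 m = 2.198×10^6 Pa = 2.198 MPa
shale: 2403 kg/m³ × 9.8 m/s² × 510 m = 1.201×10^7 Pa = 12.01 MPa
dolomite: 2780 kg/m³ × 9.8 m/s² × 3750 m = 1.022×10^8 Pa = 102.2 MPa
greenschist: 2704 kg/m³ × 9.8 m/s² × 2020 m = 5.353×10^7 Pa = 53.53 MPa
Total = 2.198 + 12.01 + 102.2 + 53.53 = 169.90 MPa
Pore pressure P_p = λ·σ_v = 0.6 × 169.9 MPa = 101.9 MPa
Effective stress σ' = σ_v − P_p = 169.9 − 101.9 = 67.960 MPa

68.0 MPa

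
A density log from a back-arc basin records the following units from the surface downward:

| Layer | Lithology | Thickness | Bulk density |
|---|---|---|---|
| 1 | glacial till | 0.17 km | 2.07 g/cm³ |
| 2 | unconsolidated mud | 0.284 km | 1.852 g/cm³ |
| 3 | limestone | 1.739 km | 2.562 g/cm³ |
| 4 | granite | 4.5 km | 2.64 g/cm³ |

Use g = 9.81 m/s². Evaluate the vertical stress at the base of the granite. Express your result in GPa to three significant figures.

0.169 GPa

glacial till: 2070 kg/m³ × 9.81 m/s² × 170 m = 3.452×10^6 Pa = 3.452×10^-3 GPa
unconsolidated mud: 1852 kg/m³ × 9.81 m/s² × 284 m = 5.160×10^6 Pa = 5.160×10^-3 GPa
limestone: 2562 kg/m³ × 9.81 m/s² × 1739 m = 4.371×10^7 Pa = 0.04371 GPa
granite: 2640 kg/m³ × 9.81 m/s² × 4500 m = 1.165×10^8 Pa = 0.1165 GPa
Total = 3.452×10^-3 + 5.160×10^-3 + 0.04371 + 0.1165 = 0.16886 GPa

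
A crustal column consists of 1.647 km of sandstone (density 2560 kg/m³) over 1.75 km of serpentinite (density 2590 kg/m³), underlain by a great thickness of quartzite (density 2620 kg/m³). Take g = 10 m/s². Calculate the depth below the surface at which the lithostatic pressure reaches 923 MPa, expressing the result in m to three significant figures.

35300 m

Pressure at base of upper layers: 2560×10×1647 + 2590×10×1750 = 8.749×10^7 Pa = 87.49 MPa
Remaining pressure to be supplied by quartzite: 9.230×10^8 − 8.749×10^7 = 8.355×10^8 Pa
Additional depth in quartzite = 8.355×10^8 Pa / (2620 kg/m³ × 10 m/s²) = 31890 m
Total depth = 3397 m + 31890 m = 35287 m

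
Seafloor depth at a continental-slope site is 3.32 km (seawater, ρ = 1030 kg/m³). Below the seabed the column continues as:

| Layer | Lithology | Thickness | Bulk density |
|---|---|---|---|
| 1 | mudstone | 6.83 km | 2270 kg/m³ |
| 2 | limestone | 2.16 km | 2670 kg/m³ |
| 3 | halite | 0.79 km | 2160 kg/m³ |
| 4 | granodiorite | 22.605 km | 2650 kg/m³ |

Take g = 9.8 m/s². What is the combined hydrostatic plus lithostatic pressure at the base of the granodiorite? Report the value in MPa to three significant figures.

846 MPa

seawater: 1030 kg/m³ × 9.8 m/s² × 3320 m = 3.351×10^7 Pa = 33.51 MPa
mudstone: 2270 kg/m³ × 9.8 m/s² × 6830 m = 1.519×10^8 Pa = 151.9 MPa
limestone: 2670 kg/m³ × 9.8 m/s² × 2160 m = 5.652×10^7 Pa = 56.52 MPa
halite: 2160 kg/m³ × 9.8 m/s² × 790 m = 1.672×10^7 Pa = 16.72 MPa
granodiorite: 2650 kg/m³ × 9.8 m/s² × 22605 m = 5.871×10^8 Pa = 587.1 MPa
Total = 33.51 + 151.9 + 56.52 + 16.72 + 587.1 = 845.75 MPa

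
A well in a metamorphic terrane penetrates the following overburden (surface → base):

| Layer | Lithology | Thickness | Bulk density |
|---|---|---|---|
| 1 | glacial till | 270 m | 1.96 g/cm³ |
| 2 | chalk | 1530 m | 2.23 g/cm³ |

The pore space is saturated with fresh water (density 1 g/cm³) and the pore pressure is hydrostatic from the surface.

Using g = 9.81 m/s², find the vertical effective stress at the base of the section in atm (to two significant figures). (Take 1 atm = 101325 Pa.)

210 atm

Overburden (lithostatic) stress σ_v:
glacial till: 1960 kg/m³ × 9.81 m/s² × 270 m = 5.191×10^6 Pa = 5.191 MPa
chalk: 2230 kg/m³ × 9.81 m/s² × 1530 m = 3.347×10^7 Pa = 33.47 MPa
Total = 5.191 + 33.47 = 38.662 MPa
Pore pressure P_p = 1000 kg/m³ × 9.81 m/s² × 1800 m = 1.766×10^7 Pa = 17.66 MPa
Effective stress σ' = σ_v − P_p = 38.66 − 17.66 = 21.004 MPa = 207.30 atm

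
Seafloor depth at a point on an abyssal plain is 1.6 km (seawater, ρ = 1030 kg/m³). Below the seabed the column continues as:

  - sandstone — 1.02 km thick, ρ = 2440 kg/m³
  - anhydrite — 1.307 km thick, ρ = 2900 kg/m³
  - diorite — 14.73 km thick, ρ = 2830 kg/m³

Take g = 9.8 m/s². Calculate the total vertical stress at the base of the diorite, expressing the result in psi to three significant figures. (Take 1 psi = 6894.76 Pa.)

seawater: 1030 kg/m³ × 9.8 m/s² × 1600 m = 1.615×10^7 Pa = 2342 psi
sandstone: 2440 kg/m³ × 9.8 m/s² × 1020 m = 2.439×10^7 Pa = 3538 psi
anhydrite: 2900 kg/m³ × 9.8 m/s² × 1307 m = 3.714×10^7 Pa = 5387 psi
diorite: 2830 kg/m³ × 9.8 m/s² × 14730 m = 4.085×10^8 Pa = 59251 psi
Total = 2342 + 3538 + 5387 + 59251 = 70518 psi

70500 psi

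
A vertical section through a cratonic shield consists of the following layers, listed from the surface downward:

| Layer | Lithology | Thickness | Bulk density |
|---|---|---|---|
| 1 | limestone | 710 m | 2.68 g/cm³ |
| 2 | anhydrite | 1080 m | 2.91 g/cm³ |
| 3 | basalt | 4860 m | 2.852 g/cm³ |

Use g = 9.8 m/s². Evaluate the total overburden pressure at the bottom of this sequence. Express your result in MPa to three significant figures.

185 MPa

limestone: 2680 kg/m³ × 9.8 m/s² × 710 m = 1.865×10^7 Pa = 18.65 MPa
anhydrite: 2910 kg/m³ × 9.8 m/s² × 1080 m = 3.080×10^7 Pa = 30.80 MPa
basalt: 2852 kg/m³ × 9.8 m/s² × 4860 m = 1.358×10^8 Pa = 135.8 MPa
Total = 18.65 + 30.80 + 135.8 = 185.28 MPa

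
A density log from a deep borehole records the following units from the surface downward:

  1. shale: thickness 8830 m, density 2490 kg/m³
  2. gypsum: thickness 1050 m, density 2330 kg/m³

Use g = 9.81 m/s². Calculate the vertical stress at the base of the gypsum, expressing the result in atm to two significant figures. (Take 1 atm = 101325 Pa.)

2400 atm

shale: 2490 kg/m³ × 9.81 m/s² × 8830 m = 2.157×10^8 Pa = 2129 atm
gypsum: 2330 kg/m³ × 9.81 m/s² × 1050 m = 2.400×10^7 Pa = 236.9 atm
Total = 2129 + 236.9 = 2365.6 atm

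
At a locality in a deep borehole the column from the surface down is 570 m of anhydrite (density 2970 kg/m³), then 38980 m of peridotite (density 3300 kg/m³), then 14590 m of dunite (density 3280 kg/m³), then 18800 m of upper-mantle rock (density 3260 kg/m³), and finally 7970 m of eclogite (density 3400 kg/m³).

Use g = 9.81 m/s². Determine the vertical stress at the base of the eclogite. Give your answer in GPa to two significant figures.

anhydrite: 2970 kg/m³ × 9.81 m/s² × 570 m = 1.661×10^7 Pa = 0.01661 GPa
peridotite: 3300 kg/m³ × 9.81 m/s² × 38980 m = 1.262×10^9 Pa = 1.262 GPa
dunite: 3280 kg/m³ × 9.81 m/s² × 14590 m = 4.695×10^8 Pa = 0.4695 GPa
upper-mantle rock: 3260 kg/m³ × 9.81 m/s² × 18800 m = 6.012×10^8 Pa = 0.6012 GPa
eclogite: 3400 kg/m³ × 9.81 m/s² × 7970 m = 2.658×10^8 Pa = 0.2658 GPa
Total = 0.01661 + 1.262 + 0.4695 + 0.6012 + 0.2658 = 2.6150 GPa

2.6 GPa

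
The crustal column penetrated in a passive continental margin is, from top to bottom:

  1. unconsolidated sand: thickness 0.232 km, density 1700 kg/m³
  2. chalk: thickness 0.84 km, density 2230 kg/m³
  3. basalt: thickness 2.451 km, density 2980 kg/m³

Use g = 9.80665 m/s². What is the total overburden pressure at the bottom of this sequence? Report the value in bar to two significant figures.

940 bar

unconsolidated sand: 1700 kg/m³ × 9.80665 m/s² × 232 m = 3.868×10^6 Pa = 38.68 bar
chalk: 2230 kg/m³ × 9.80665 m/s² × 840 m = 1.837×10^7 Pa = 183.7 bar
basalt: 2980 kg/m³ × 9.80665 m/s² × 2451 m = 7.163×10^7 Pa = 716.3 bar
Total = 38.68 + 183.7 + 716.3 = 938.65 bar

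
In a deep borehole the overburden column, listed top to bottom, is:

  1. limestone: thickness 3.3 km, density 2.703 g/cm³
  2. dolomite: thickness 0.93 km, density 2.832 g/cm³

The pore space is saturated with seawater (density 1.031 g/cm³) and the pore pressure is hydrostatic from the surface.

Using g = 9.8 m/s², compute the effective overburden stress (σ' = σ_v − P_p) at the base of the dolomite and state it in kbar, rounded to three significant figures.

Overburden (lithostatic) stress σ_v:
limestone: 2703 kg/m³ × 9.8 m/s² × 3300 m = 8.742×10^7 Pa = 87.42 MPa
dolomite: 2832 kg/m³ × 9.8 m/s² × 930 m = 2.581×10^7 Pa = 25.81 MPa
Total = 87.42 + 25.81 = 113.23 MPa
Pore pressure P_p = 1031 kg/m³ × 9.8 m/s² × 4230 m = 4.274×10^7 Pa = 42.74 MPa
Effective stress σ' = σ_v − P_p = 113.2 − 42.74 = 70.487 MPa = 0.70487 kbar

0.705 kbar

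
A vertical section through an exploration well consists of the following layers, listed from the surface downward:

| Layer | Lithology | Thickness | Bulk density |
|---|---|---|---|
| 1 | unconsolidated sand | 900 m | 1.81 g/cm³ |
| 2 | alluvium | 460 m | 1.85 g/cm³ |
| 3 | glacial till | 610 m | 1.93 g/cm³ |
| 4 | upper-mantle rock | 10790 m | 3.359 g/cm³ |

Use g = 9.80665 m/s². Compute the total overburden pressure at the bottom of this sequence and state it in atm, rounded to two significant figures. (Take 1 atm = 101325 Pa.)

unconsolidated sand: 1810 kg/m³ × 9.80665 m/s² × 900 m = 1.598×10^7 Pa = 157.7 atm
alluvium: 1850 kg/m³ × 9.80665 m/s² × 460 m = 8.345×10^6 Pa = 82.36 atm
glacial till: 1930 kg/m³ × 9.80665 m/s² × 610 m = 1.155×10^7 Pa = 113.9 atm
upper-mantle rock: 3359 kg/m³ × 9.80665 m/s² × 10790 m = 3.554×10^8 Pa = 3508 atm
Total = 157.7 + 82.36 + 113.9 + 3508 = 3861.8 atm

3900 atm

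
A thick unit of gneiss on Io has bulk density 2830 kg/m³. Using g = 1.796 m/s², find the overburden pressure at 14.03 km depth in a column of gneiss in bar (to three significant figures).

gneiss: 2830 kg/m³ × 1.796 m/s² × 14030 m = 7.131×10^7 Pa = 713.1 bar

713 bar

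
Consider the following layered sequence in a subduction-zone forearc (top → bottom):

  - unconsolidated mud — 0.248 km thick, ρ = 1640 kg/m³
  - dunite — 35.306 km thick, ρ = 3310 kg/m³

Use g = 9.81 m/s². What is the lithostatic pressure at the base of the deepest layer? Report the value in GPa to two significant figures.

unconsolidated mud: 1640 kg/m³ × 9.81 m/s² × 248 m = 3.990×10^6 Pa = 3.990×10^-3 GPa
dunite: 3310 kg/m³ × 9.81 m/s² × 35306 m = 1.146×10^9 Pa = 1.146 GPa
Total = 3.990×10^-3 + 1.146 = 1.1504 GPa

1.2 GPa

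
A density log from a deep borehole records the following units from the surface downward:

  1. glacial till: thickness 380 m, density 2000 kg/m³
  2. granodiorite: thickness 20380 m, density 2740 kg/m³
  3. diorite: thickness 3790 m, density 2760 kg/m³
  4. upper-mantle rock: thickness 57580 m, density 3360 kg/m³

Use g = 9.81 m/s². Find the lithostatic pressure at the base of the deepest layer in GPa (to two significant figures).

glacial till: 2000 kg/m³ × 9.81 m/s² × 380 m = 7.456×10^6 Pa = 7.456×10^-3 GPa
granodiorite: 2740 kg/m³ × 9.81 m/s² × 20380 m = 5.478×10^8 Pa = 0.5478 GPa
diorite: 2760 kg/m³ × 9.81 m/s² × 3790 m = 1.026×10^8 Pa = 0.1026 GPa
upper-mantle rock: 3360 kg/m³ × 9.81 m/s² × 57580 m = 1.898×10^9 Pa = 1.898 GPa
Total = 7.456×10^-3 + 0.5478 + 0.1026 + 1.898 = 2.5558 GPa

2.6 GPa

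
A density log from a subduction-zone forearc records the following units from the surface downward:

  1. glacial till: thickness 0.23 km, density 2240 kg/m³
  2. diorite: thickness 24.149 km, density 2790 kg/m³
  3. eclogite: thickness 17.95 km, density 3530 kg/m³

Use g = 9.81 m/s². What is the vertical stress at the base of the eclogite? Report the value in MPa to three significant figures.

1290 MPa

glacial till: 2240 kg/m³ × 9.81 m/s² × 230 m = 5.054×10^6 Pa = 5.054 MPa
diorite: 2790 kg/m³ × 9.81 m/s² × 24149 m = 6.610×10^8 Pa = 661.0 MPa
eclogite: 3530 kg/m³ × 9.81 m/s² × 17950 m = 6.216×10^8 Pa = 621.6 MPa
Total = 5.054 + 661.0 + 621.6 = 1287.6 MPa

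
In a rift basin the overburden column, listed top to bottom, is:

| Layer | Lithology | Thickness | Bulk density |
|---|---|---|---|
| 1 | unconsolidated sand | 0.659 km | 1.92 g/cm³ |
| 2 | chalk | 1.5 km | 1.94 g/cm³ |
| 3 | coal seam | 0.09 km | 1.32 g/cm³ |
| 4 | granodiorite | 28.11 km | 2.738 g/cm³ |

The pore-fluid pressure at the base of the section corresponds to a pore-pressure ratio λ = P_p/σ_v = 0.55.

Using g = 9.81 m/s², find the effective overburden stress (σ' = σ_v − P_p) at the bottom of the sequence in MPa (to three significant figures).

359 MPa

Overburden (lithostatic) stress σ_v:
unconsolidated sand: 1920 kg/m³ × 9.81 m/s² × 659 m = 1.241×10^7 Pa = 12.41 MPa
chalk: 1940 kg/m³ × 9.81 m/s² × 1500 m = 2.855×10^7 Pa = 28.55 MPa
coal seam: 1320 kg/m³ × 9.81 m/s² × 90 m = 1.165×10^6 Pa = 1.165 MPa
granodiorite: 2738 kg/m³ × 9.81 m/s² × 28110 m = 7.550×10^8 Pa = 755.0 MPa
Total = 12.41 + 28.55 + 1.165 + 755.0 = 797.15 MPa
Pore pressure P_p = λ·σ_v = 0.55 × 797.2 MPa = 438.4 MPa
Effective stress σ' = σ_v − P_p = 797.2 − 438.4 = 358.72 MPa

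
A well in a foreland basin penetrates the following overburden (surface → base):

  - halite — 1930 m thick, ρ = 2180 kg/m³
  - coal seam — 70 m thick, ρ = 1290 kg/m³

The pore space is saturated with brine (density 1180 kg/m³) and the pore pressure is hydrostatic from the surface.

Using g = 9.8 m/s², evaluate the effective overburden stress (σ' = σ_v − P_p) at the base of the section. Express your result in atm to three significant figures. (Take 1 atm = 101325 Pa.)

187 atm

Overburden (lithostatic) stress σ_v:
halite: 2180 kg/m³ × 9.8 m/s² × 1930 m = 4.123×10^7 Pa = 41.23 MPa
coal seam: 1290 kg/m³ × 9.8 m/s² × 70 m = 8.849×10^5 Pa = 0.8849 MPa
Total = 41.23 + 0.8849 = 42.117 MPa
Pore pressure P_p = 1180 kg/m³ × 9.8 m/s² × 2000 m = 2.313×10^7 Pa = 23.13 MPa
Effective stress σ' = σ_v − P_p = 42.12 − 23.13 = 18.989 MPa = 187.41 atm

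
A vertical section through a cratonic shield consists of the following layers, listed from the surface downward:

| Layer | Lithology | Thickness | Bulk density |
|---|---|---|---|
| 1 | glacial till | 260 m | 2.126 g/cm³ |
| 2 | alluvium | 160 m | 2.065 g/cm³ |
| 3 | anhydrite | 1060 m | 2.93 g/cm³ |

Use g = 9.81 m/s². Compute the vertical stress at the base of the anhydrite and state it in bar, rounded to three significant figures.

glacial till: 2126 kg/m³ × 9.81 m/s² × 260 m = 5.423×10^6 Pa = 54.23 bar
alluvium: 2065 kg/m³ × 9.81 m/s² × 160 m = 3.241×10^6 Pa = 32.41 bar
anhydrite: 2930 kg/m³ × 9.81 m/s² × 1060 m = 3.047×10^7 Pa = 304.7 bar
Total = 54.23 + 32.41 + 304.7 = 391.32 bar

391 bar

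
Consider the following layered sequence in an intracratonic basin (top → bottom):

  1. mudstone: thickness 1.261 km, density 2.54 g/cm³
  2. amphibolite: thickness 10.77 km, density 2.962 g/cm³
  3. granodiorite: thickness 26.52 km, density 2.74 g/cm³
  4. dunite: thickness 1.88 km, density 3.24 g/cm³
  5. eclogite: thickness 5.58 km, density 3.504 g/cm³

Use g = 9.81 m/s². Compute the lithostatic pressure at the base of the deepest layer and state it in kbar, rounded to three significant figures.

mudstone: 2540 kg/m³ × 9.81 m/s² × 1261 m = 3.142×10^7 Pa = 0.3142 kbar
amphibolite: 2962 kg/m³ × 9.81 m/s² × 10770 m = 3.129×10^8 Pa = 3.129 kbar
granodiorite: 2740 kg/m³ × 9.81 m/s² × 26520 m = 7.128×10^8 Pa = 7.128 kbar
dunite: 3240 kg/m³ × 9.81 m/s² × 1880 m = 5.975×10^7 Pa = 0.5975 kbar
eclogite: 3504 kg/m³ × 9.81 m/s² × 5580 m = 1.918×10^8 Pa = 1.918 kbar
Total = 0.3142 + 3.129 + 7.128 + 0.5975 + 1.918 = 13.088 kbar

13.1 kbar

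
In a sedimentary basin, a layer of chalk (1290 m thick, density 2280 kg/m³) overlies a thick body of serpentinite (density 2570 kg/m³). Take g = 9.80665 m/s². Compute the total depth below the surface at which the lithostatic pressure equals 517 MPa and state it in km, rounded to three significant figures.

20.7 km

Pressure at base of upper layers: 2280×9.80665×1290 = 2.884×10^7 Pa = 28.84 MPa
Remaining pressure to be supplied by serpentinite: 5.170×10^8 − 2.884×10^7 = 4.882×10^8 Pa
Additional depth in serpentinite = 4.882×10^8 Pa / (2570 kg/m³ × 9.80665 m/s²) = 19369 m
Total depth = 1290 m + 19369 m = 20659 m
= 20.659 km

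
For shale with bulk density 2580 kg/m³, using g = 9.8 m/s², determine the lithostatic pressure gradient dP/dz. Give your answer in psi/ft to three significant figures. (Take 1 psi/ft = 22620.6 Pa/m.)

1.12 psi/ft

dP/dz = ρg = 2580 kg/m³ × 9.8 m/s² = 25284 Pa/m
= 25284 Pa/m × (1 psi/ft / 22621 Pa/m) = 1.1177 psi/ft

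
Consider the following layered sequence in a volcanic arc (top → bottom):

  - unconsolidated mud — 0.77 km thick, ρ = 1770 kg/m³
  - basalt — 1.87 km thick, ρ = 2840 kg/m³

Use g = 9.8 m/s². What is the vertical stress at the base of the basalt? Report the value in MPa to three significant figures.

unconsolidated mud: 1770 kg/m³ × 9.8 m/s² × 770 m = 1.336×10^7 Pa = 13.36 MPa
basalt: 2840 kg/m³ × 9.8 m/s² × 1870 m = 5.205×10^7 Pa = 52.05 MPa
Total = 13.36 + 52.05 = 65.402 MPa

65.4 MPa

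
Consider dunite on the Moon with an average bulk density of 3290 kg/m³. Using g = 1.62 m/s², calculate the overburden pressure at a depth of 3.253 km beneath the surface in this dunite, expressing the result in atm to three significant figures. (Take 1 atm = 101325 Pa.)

171 atm

dunite: 3290 kg/m³ × 1.62 m/s² × 3253 m = 1.734×10^7 Pa = 171.1 atm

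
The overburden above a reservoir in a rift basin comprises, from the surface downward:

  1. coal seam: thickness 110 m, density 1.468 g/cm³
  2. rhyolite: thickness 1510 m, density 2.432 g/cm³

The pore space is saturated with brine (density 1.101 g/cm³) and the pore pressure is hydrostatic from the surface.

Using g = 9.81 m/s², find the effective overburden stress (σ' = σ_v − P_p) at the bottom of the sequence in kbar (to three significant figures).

0.201 kbar

Overburden (lithostatic) stress σ_v:
coal seam: 1468 kg/m³ × 9.81 m/s² × 110 m = 1.584×10^6 Pa = 1.584 MPa
rhyolite: 2432 kg/m³ × 9.81 m/s² × 1510 m = 3.603×10^7 Pa = 36.03 MPa
Total = 1.584 + 36.03 = 37.610 MPa
Pore pressure P_p = 1101 kg/m³ × 9.81 m/s² × 1620 m = 1.750×10^7 Pa = 17.50 MPa
Effective stress σ' = σ_v − P_p = 37.61 − 17.50 = 20.112 MPa = 0.20112 kbar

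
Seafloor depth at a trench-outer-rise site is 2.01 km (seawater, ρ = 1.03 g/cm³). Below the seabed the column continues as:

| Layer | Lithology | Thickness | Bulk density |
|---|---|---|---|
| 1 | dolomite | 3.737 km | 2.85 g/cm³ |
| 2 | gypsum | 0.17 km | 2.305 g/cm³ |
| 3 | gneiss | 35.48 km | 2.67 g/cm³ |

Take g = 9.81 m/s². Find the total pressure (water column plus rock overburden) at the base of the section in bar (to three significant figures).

10600 bar

seawater: 1030 kg/m³ × 9.81 m/s² × 2010 m = 2.031×10^7 Pa = 203.1 bar
dolomite: 2850 kg/m³ × 9.81 m/s² × 3737 m = 1.045×10^8 Pa = 1045 bar
gypsum: 2305 kg/m³ × 9.81 m/s² × 170 m = 3.844×10^6 Pa = 38.44 bar
gneiss: 2670 kg/m³ × 9.81 m/s² × 35480 m = 9.293×10^8 Pa = 9293 bar
Total = 203.1 + 1045 + 38.44 + 9293 = 10580 bar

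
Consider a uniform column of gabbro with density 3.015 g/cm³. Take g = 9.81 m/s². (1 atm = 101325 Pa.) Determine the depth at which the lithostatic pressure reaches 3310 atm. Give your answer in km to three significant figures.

h = P/(ρg) = 3310 atm / (3015 kg/m³ × 9.81 m/s²) = 3.354×10^8 Pa / 29577 Pa/m = 11339 m
= 11.339 km

11.3 km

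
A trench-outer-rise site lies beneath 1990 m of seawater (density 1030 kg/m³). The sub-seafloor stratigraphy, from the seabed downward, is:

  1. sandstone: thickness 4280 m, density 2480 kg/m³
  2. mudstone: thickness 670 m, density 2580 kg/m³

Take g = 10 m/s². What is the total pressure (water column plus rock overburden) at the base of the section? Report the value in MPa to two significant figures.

140 MPa

seawater: 1030 kg/m³ × 10 m/s² × 1990 m = 2.050×10^7 Pa = 20.50 MPa
sandstone: 2480 kg/m³ × 10 m/s² × 4280 m = 1.061×10^8 Pa = 106.1 MPa
mudstone: 2580 kg/m³ × 10 m/s² × 670 m = 1.729×10^7 Pa = 17.29 MPa
Total = 20.50 + 106.1 + 17.29 = 143.93 MPa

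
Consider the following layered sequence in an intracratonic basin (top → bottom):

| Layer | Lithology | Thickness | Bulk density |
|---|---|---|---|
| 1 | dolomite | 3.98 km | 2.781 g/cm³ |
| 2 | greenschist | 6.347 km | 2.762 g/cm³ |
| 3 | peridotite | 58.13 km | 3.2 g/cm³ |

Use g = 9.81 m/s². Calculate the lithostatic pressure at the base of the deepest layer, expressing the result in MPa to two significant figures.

dolomite: 2781 kg/m³ × 9.81 m/s² × 3980 m = 1.086×10^8 Pa = 108.6 MPa
greenschist: 2762 kg/m³ × 9.81 m/s² × 6347 m = 1.720×10^8 Pa = 172.0 MPa
peridotite: 3200 kg/m³ × 9.81 m/s² × 58130 m = 1.825×10^9 Pa = 1825 MPa
Total = 108.6 + 172.0 + 1825 = 2105.4 MPa

2100 MPa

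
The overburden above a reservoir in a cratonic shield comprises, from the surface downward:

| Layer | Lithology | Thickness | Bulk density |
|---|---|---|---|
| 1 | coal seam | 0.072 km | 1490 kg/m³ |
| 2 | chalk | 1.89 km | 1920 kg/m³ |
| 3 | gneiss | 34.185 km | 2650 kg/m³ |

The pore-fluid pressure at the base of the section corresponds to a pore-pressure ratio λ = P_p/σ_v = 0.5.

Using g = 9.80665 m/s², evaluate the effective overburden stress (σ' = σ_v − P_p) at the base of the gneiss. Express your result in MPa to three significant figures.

Overburden (lithostatic) stress σ_v:
coal seam: 1490 kg/m³ × 9.80665 m/s² × 72 m = 1.052×10^6 Pa = 1.052 MPa
chalk: 1920 kg/m³ × 9.80665 m/s² × 1890 m = 3.559×10^7 Pa = 35.59 MPa
gneiss: 2650 kg/m³ × 9.80665 m/s² × 34185 m = 8.884×10^8 Pa = 888.4 MPa
Total = 1.052 + 35.59 + 888.4 = 925.03 MPa
Pore pressure P_p = λ·σ_v = 0.5 × 925.0 MPa = 462.5 MPa
Effective stress σ' = σ_v − P_p = 925.0 − 462.5 = 462.51 MPa

463 MPa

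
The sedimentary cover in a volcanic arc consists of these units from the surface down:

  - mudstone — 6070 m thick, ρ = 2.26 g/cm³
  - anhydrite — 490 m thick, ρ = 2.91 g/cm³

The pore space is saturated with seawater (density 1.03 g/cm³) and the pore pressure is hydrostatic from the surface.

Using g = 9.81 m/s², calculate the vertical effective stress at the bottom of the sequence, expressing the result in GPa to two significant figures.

Overburden (lithostatic) stress σ_v:
mudstone: 2260 kg/m³ × 9.81 m/s² × 6070 m = 1.346×10^8 Pa = 134.6 MPa
anhydrite: 2910 kg/m³ × 9.81 m/s² × 490 m = 1.399×10^7 Pa = 13.99 MPa
Total = 134.6 + 13.99 = 148.56 MPa
Pore pressure P_p = 1030 kg/m³ × 9.81 m/s² × 6560 m = 6.628×10^7 Pa = 66.28 MPa
Effective stress σ' = σ_v − P_p = 148.6 − 66.28 = 82.279 MPa = 0.082279 GPa

0.082 GPa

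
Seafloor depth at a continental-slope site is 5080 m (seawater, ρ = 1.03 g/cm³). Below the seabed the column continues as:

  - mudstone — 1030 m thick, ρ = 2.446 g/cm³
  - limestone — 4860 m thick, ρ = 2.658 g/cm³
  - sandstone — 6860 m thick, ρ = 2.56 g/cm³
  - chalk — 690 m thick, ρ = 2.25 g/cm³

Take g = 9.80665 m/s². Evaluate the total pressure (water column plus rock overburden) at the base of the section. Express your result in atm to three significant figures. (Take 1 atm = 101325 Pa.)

seawater: 1030 kg/m³ × 9.80665 m/s² × 5080 m = 5.131×10^7 Pa = 506.4 atm
mudstone: 2446 kg/m³ × 9.80665 m/s² × 1030 m = 2.471×10^7 Pa = 243.8 atm
limestone: 2658 kg/m³ × 9.80665 m/s² × 4860 m = 1.267×10^8 Pa = 1250 atm
sandstone: 2560 kg/m³ × 9.80665 m/s² × 6860 m = 1.722×10^8 Pa = 1700 atm
chalk: 2250 kg/m³ × 9.80665 m/s² × 690 m = 1.522×10^7 Pa = 150.3 atm
Total = 506.4 + 243.8 + 1250 + 1700 + 150.3 = 3850.4 atm

3850 atm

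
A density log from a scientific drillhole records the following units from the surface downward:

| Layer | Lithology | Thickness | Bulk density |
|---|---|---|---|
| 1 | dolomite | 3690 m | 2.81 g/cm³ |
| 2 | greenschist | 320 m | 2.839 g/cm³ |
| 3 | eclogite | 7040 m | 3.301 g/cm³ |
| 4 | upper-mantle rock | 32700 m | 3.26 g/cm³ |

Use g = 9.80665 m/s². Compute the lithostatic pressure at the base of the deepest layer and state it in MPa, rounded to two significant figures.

1400 MPa

dolomite: 2810 kg/m³ × 9.80665 m/s² × 3690 m = 1.017×10^8 Pa = 101.7 MPa
greenschist: 2839 kg/m³ × 9.80665 m/s² × 320 m = 8.909×10^6 Pa = 8.909 MPa
eclogite: 3301 kg/m³ × 9.80665 m/s² × 7040 m = 2.279×10^8 Pa = 227.9 MPa
upper-mantle rock: 3260 kg/m³ × 9.80665 m/s² × 32700 m = 1.045×10^9 Pa = 1045 MPa
Total = 101.7 + 8.909 + 227.9 + 1045 = 1383.9 MPa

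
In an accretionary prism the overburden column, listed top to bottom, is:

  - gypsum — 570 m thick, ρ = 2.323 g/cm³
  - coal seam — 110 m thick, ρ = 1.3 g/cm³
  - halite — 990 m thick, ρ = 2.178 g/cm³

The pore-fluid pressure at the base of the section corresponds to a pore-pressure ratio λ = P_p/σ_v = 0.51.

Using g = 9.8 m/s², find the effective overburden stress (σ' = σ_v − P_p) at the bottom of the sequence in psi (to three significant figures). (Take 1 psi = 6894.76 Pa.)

2520 psi

Overburden (lithostatic) stress σ_v:
gypsum: 2323 kg/m³ × 9.8 m/s² × 570 m = 1.298×10^7 Pa = 12.98 MPa
coal seam: 1300 kg/m³ × 9.8 m/s² × 110 m = 1.401×10^6 Pa = 1.401 MPa
halite: 2178 kg/m³ × 9.8 m/s² × 990 m = 2.113×10^7 Pa = 21.13 MPa
Total = 12.98 + 1.401 + 21.13 = 35.509 MPa
Pore pressure P_p = λ·σ_v = 0.51 × 35.51 MPa = 18.11 MPa
Effective stress σ' = σ_v − P_p = 35.51 − 18.11 = 17.399 MPa = 2523.5 psi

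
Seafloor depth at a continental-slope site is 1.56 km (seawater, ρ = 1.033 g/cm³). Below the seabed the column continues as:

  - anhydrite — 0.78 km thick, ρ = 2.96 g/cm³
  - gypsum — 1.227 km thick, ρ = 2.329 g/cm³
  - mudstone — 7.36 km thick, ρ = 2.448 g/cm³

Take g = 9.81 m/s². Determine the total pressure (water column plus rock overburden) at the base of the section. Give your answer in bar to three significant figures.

2430 bar

seawater: 1033 kg/m³ × 9.81 m/s² × 1560 m = 1.581×10^7 Pa = 158.1 bar
anhydrite: 2960 kg/m³ × 9.81 m/s² × 780 m = 2.265×10^7 Pa = 226.5 bar
gypsum: 2329 kg/m³ × 9.81 m/s² × 1227 m = 2.803×10^7 Pa = 280.3 bar
mudstone: 2448 kg/m³ × 9.81 m/s² × 7360 m = 1.767×10^8 Pa = 1767 bar
Total = 158.1 + 226.5 + 280.3 + 1767 = 2432.4 bar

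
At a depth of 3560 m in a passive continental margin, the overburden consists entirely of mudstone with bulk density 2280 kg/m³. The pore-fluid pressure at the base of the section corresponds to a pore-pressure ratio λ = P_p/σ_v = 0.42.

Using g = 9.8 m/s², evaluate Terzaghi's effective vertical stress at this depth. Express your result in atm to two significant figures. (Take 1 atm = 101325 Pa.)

Overburden (lithostatic) stress σ_v:
mudstone: 2280 kg/m³ × 9.8 m/s² × 3560 m = 7.954×10^7 Pa = 79.54 MPa
Pore pressure P_p = λ·σ_v = 0.42 × 79.54 MPa = 33.41 MPa
Effective stress σ' = σ_v − P_p = 79.54 − 33.41 = 46.136 MPa = 455.33 atm

460 atm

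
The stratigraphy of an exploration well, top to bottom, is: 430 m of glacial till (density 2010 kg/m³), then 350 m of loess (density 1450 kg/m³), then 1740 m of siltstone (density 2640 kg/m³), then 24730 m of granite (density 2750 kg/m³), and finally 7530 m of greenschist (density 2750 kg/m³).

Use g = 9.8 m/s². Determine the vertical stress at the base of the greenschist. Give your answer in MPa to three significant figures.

glacial till: 2010 kg/m³ × 9.8 m/s² × 430 m = 8.470×10^6 Pa = 8.470 MPa
loess: 1450 kg/m³ × 9.8 m/s² × 350 m = 4.974×10^6 Pa = 4.974 MPa
siltstone: 2640 kg/m³ × 9.8 m/s² × 1740 m = 4.502×10^7 Pa = 45.02 MPa
granite: 2750 kg/m³ × 9.8 m/s² × 24730 m = 6.665×10^8 Pa = 666.5 MPa
greenschist: 2750 kg/m³ × 9.8 m/s² × 7530 m = 2.029×10^8 Pa = 202.9 MPa
Total = 8.470 + 4.974 + 45.02 + 666.5 + 202.9 = 927.87 MPa

928 MPa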